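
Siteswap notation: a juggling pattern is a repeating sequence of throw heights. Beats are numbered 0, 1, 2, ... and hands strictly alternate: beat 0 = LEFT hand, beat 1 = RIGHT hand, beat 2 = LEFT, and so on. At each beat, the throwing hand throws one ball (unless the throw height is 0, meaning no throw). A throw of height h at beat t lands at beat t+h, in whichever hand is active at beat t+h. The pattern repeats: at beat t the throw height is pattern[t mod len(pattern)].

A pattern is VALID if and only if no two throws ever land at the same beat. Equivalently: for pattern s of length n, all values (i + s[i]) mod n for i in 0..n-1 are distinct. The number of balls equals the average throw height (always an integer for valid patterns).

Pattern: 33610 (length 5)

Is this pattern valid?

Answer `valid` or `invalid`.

i=0: (i + s[i]) mod n = (0 + 3) mod 5 = 3
i=1: (i + s[i]) mod n = (1 + 3) mod 5 = 4
i=2: (i + s[i]) mod n = (2 + 6) mod 5 = 3
i=3: (i + s[i]) mod n = (3 + 1) mod 5 = 4
i=4: (i + s[i]) mod n = (4 + 0) mod 5 = 4
Residues: [3, 4, 3, 4, 4], distinct: False

Answer: invalid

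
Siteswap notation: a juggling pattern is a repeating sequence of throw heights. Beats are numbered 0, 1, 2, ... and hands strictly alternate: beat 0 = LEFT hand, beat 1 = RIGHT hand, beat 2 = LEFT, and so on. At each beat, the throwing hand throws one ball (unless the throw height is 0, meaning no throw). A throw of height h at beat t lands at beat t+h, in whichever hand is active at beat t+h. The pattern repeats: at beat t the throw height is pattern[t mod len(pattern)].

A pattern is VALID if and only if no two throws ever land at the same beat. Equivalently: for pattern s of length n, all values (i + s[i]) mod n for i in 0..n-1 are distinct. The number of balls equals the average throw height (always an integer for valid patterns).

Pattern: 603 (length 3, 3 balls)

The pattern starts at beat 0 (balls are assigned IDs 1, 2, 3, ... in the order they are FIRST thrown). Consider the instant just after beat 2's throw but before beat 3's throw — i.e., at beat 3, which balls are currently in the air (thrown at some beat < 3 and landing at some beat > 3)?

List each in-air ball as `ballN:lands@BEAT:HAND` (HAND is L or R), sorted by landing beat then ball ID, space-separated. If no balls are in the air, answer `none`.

Answer: ball2:lands@5:R ball1:lands@6:L

Derivation:
Beat 0 (L): throw ball1 h=6 -> lands@6:L; in-air after throw: [b1@6:L]
Beat 2 (L): throw ball2 h=3 -> lands@5:R; in-air after throw: [b2@5:R b1@6:L]
Beat 3 (R): throw ball3 h=6 -> lands@9:R; in-air after throw: [b2@5:R b1@6:L b3@9:R]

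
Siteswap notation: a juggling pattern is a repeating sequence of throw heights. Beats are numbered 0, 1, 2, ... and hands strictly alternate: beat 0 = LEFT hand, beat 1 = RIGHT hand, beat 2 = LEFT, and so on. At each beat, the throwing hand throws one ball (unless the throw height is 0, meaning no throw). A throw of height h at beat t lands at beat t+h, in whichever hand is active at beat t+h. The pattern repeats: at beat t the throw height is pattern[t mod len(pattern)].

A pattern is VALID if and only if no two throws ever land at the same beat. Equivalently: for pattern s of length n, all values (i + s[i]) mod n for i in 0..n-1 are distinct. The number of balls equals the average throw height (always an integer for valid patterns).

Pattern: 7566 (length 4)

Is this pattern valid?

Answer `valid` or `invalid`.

Answer: valid

Derivation:
i=0: (i + s[i]) mod n = (0 + 7) mod 4 = 3
i=1: (i + s[i]) mod n = (1 + 5) mod 4 = 2
i=2: (i + s[i]) mod n = (2 + 6) mod 4 = 0
i=3: (i + s[i]) mod n = (3 + 6) mod 4 = 1
Residues: [3, 2, 0, 1], distinct: True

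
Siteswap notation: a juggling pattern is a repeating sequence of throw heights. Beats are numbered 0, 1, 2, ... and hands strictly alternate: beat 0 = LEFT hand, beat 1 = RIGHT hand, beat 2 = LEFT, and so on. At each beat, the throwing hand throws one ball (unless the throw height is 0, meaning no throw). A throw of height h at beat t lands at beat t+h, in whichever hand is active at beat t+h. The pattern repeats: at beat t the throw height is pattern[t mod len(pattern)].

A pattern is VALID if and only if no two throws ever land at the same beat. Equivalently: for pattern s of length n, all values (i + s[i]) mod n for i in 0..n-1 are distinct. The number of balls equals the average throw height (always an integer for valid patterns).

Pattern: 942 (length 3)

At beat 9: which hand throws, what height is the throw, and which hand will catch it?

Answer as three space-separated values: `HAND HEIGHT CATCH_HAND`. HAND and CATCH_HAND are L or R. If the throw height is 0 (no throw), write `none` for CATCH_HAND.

Beat 9: 9 mod 2 = 1, so hand = R
Throw height = pattern[9 mod 3] = pattern[0] = 9
Lands at beat 9+9=18, 18 mod 2 = 0, so catch hand = L

Answer: R 9 L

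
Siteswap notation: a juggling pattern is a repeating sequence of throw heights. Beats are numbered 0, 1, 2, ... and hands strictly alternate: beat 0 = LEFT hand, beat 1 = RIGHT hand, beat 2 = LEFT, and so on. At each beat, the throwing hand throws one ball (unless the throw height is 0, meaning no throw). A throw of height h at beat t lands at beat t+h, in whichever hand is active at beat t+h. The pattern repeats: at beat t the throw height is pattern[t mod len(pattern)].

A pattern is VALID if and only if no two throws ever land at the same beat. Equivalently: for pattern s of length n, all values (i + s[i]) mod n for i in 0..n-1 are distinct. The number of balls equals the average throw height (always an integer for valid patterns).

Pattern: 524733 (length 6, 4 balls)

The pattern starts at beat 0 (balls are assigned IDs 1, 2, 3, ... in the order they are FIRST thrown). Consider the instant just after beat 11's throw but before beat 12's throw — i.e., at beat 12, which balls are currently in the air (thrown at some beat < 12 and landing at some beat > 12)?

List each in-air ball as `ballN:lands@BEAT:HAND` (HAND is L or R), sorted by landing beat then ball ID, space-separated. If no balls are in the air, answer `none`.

Answer: ball2:lands@13:R ball3:lands@14:L ball4:lands@16:L

Derivation:
Beat 0 (L): throw ball1 h=5 -> lands@5:R; in-air after throw: [b1@5:R]
Beat 1 (R): throw ball2 h=2 -> lands@3:R; in-air after throw: [b2@3:R b1@5:R]
Beat 2 (L): throw ball3 h=4 -> lands@6:L; in-air after throw: [b2@3:R b1@5:R b3@6:L]
Beat 3 (R): throw ball2 h=7 -> lands@10:L; in-air after throw: [b1@5:R b3@6:L b2@10:L]
Beat 4 (L): throw ball4 h=3 -> lands@7:R; in-air after throw: [b1@5:R b3@6:L b4@7:R b2@10:L]
Beat 5 (R): throw ball1 h=3 -> lands@8:L; in-air after throw: [b3@6:L b4@7:R b1@8:L b2@10:L]
Beat 6 (L): throw ball3 h=5 -> lands@11:R; in-air after throw: [b4@7:R b1@8:L b2@10:L b3@11:R]
Beat 7 (R): throw ball4 h=2 -> lands@9:R; in-air after throw: [b1@8:L b4@9:R b2@10:L b3@11:R]
Beat 8 (L): throw ball1 h=4 -> lands@12:L; in-air after throw: [b4@9:R b2@10:L b3@11:R b1@12:L]
Beat 9 (R): throw ball4 h=7 -> lands@16:L; in-air after throw: [b2@10:L b3@11:R b1@12:L b4@16:L]
Beat 10 (L): throw ball2 h=3 -> lands@13:R; in-air after throw: [b3@11:R b1@12:L b2@13:R b4@16:L]
Beat 11 (R): throw ball3 h=3 -> lands@14:L; in-air after throw: [b1@12:L b2@13:R b3@14:L b4@16:L]
Beat 12 (L): throw ball1 h=5 -> lands@17:R; in-air after throw: [b2@13:R b3@14:L b4@16:L b1@17:R]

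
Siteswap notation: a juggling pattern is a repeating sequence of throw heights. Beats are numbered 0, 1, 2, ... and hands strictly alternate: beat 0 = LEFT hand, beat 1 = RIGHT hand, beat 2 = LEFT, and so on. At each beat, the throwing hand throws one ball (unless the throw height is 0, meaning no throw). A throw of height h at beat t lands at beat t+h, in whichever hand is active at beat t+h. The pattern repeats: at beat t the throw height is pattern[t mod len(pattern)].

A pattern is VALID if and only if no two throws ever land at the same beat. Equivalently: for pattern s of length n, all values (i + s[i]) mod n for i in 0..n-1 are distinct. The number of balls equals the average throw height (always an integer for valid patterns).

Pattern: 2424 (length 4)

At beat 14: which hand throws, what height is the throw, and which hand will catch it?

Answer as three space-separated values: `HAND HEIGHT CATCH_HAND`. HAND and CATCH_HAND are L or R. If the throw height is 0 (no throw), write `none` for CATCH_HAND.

Beat 14: 14 mod 2 = 0, so hand = L
Throw height = pattern[14 mod 4] = pattern[2] = 2
Lands at beat 14+2=16, 16 mod 2 = 0, so catch hand = L

Answer: L 2 L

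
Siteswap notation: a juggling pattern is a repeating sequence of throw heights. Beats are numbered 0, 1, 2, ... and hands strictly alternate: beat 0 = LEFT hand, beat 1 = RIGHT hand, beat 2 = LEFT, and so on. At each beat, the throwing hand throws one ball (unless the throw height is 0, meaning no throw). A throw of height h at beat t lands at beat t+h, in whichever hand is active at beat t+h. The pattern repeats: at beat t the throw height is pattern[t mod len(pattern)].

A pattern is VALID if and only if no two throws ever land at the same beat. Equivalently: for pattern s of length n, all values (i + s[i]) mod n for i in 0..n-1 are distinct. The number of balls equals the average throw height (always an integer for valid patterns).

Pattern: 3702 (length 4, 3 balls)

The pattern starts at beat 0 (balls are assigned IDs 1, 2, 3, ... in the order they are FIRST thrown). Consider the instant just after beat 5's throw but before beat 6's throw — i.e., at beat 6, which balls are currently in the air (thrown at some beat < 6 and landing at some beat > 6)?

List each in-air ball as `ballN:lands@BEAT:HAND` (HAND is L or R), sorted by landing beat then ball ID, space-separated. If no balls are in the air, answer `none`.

Beat 0 (L): throw ball1 h=3 -> lands@3:R; in-air after throw: [b1@3:R]
Beat 1 (R): throw ball2 h=7 -> lands@8:L; in-air after throw: [b1@3:R b2@8:L]
Beat 3 (R): throw ball1 h=2 -> lands@5:R; in-air after throw: [b1@5:R b2@8:L]
Beat 4 (L): throw ball3 h=3 -> lands@7:R; in-air after throw: [b1@5:R b3@7:R b2@8:L]
Beat 5 (R): throw ball1 h=7 -> lands@12:L; in-air after throw: [b3@7:R b2@8:L b1@12:L]

Answer: ball3:lands@7:R ball2:lands@8:L ball1:lands@12:L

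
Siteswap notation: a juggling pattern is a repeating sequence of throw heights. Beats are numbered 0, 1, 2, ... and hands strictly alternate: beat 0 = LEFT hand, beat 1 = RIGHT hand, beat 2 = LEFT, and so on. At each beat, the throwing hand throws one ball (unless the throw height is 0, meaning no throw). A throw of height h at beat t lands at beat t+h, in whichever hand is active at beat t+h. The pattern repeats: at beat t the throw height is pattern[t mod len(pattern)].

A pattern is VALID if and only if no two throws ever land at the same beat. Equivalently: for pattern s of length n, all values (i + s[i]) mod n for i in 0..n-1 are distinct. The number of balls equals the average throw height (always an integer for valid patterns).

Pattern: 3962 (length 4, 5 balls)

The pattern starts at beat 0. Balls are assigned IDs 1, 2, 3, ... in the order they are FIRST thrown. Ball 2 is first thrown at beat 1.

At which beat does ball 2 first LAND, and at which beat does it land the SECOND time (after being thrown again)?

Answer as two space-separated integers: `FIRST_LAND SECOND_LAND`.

Answer: 10 16

Derivation:
Beat 0 (L): throw ball1 h=3 -> lands@3:R; in-air after throw: [b1@3:R]
Beat 1 (R): throw ball2 h=9 -> lands@10:L; in-air after throw: [b1@3:R b2@10:L]
Beat 2 (L): throw ball3 h=6 -> lands@8:L; in-air after throw: [b1@3:R b3@8:L b2@10:L]
Beat 3 (R): throw ball1 h=2 -> lands@5:R; in-air after throw: [b1@5:R b3@8:L b2@10:L]
Beat 4 (L): throw ball4 h=3 -> lands@7:R; in-air after throw: [b1@5:R b4@7:R b3@8:L b2@10:L]
Beat 5 (R): throw ball1 h=9 -> lands@14:L; in-air after throw: [b4@7:R b3@8:L b2@10:L b1@14:L]
Beat 6 (L): throw ball5 h=6 -> lands@12:L; in-air after throw: [b4@7:R b3@8:L b2@10:L b5@12:L b1@14:L]
Beat 7 (R): throw ball4 h=2 -> lands@9:R; in-air after throw: [b3@8:L b4@9:R b2@10:L b5@12:L b1@14:L]
Beat 8 (L): throw ball3 h=3 -> lands@11:R; in-air after throw: [b4@9:R b2@10:L b3@11:R b5@12:L b1@14:L]
Beat 9 (R): throw ball4 h=9 -> lands@18:L; in-air after throw: [b2@10:L b3@11:R b5@12:L b1@14:L b4@18:L]
Beat 10 (L): throw ball2 h=6 -> lands@16:L; in-air after throw: [b3@11:R b5@12:L b1@14:L b2@16:L b4@18:L]
Beat 11 (R): throw ball3 h=2 -> lands@13:R; in-air after throw: [b5@12:L b3@13:R b1@14:L b2@16:L b4@18:L]
Beat 12 (L): throw ball5 h=3 -> lands@15:R; in-air after throw: [b3@13:R b1@14:L b5@15:R b2@16:L b4@18:L]
Beat 13 (R): throw ball3 h=9 -> lands@22:L; in-air after throw: [b1@14:L b5@15:R b2@16:L b4@18:L b3@22:L]
Beat 14 (L): throw ball1 h=6 -> lands@20:L; in-air after throw: [b5@15:R b2@16:L b4@18:L b1@20:L b3@22:L]
Beat 15 (R): throw ball5 h=2 -> lands@17:R; in-air after throw: [b2@16:L b5@17:R b4@18:L b1@20:L b3@22:L]
Beat 16 (L): throw ball2 h=3 -> lands@19:R; in-air after throw: [b5@17:R b4@18:L b2@19:R b1@20:L b3@22:L]
Ball 2: thrown@1 h=9 -> first land @10; rethrown@10 h=6 -> second land @16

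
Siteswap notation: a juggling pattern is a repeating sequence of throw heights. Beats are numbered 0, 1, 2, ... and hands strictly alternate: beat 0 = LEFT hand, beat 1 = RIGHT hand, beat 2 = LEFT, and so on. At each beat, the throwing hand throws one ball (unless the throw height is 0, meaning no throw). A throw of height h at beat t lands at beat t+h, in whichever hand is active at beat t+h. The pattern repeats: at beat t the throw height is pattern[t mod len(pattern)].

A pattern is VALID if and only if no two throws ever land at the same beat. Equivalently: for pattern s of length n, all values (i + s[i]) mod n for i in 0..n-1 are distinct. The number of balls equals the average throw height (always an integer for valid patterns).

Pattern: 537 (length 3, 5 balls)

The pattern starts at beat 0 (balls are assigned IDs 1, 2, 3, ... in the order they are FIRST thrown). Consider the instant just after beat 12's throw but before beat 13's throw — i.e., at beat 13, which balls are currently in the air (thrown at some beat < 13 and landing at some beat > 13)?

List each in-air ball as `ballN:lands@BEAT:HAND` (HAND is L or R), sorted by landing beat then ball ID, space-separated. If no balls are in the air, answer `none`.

Answer: ball3:lands@14:L ball4:lands@15:R ball1:lands@17:R ball5:lands@18:L

Derivation:
Beat 0 (L): throw ball1 h=5 -> lands@5:R; in-air after throw: [b1@5:R]
Beat 1 (R): throw ball2 h=3 -> lands@4:L; in-air after throw: [b2@4:L b1@5:R]
Beat 2 (L): throw ball3 h=7 -> lands@9:R; in-air after throw: [b2@4:L b1@5:R b3@9:R]
Beat 3 (R): throw ball4 h=5 -> lands@8:L; in-air after throw: [b2@4:L b1@5:R b4@8:L b3@9:R]
Beat 4 (L): throw ball2 h=3 -> lands@7:R; in-air after throw: [b1@5:R b2@7:R b4@8:L b3@9:R]
Beat 5 (R): throw ball1 h=7 -> lands@12:L; in-air after throw: [b2@7:R b4@8:L b3@9:R b1@12:L]
Beat 6 (L): throw ball5 h=5 -> lands@11:R; in-air after throw: [b2@7:R b4@8:L b3@9:R b5@11:R b1@12:L]
Beat 7 (R): throw ball2 h=3 -> lands@10:L; in-air after throw: [b4@8:L b3@9:R b2@10:L b5@11:R b1@12:L]
Beat 8 (L): throw ball4 h=7 -> lands@15:R; in-air after throw: [b3@9:R b2@10:L b5@11:R b1@12:L b4@15:R]
Beat 9 (R): throw ball3 h=5 -> lands@14:L; in-air after throw: [b2@10:L b5@11:R b1@12:L b3@14:L b4@15:R]
Beat 10 (L): throw ball2 h=3 -> lands@13:R; in-air after throw: [b5@11:R b1@12:L b2@13:R b3@14:L b4@15:R]
Beat 11 (R): throw ball5 h=7 -> lands@18:L; in-air after throw: [b1@12:L b2@13:R b3@14:L b4@15:R b5@18:L]
Beat 12 (L): throw ball1 h=5 -> lands@17:R; in-air after throw: [b2@13:R b3@14:L b4@15:R b1@17:R b5@18:L]
Beat 13 (R): throw ball2 h=3 -> lands@16:L; in-air after throw: [b3@14:L b4@15:R b2@16:L b1@17:R b5@18:L]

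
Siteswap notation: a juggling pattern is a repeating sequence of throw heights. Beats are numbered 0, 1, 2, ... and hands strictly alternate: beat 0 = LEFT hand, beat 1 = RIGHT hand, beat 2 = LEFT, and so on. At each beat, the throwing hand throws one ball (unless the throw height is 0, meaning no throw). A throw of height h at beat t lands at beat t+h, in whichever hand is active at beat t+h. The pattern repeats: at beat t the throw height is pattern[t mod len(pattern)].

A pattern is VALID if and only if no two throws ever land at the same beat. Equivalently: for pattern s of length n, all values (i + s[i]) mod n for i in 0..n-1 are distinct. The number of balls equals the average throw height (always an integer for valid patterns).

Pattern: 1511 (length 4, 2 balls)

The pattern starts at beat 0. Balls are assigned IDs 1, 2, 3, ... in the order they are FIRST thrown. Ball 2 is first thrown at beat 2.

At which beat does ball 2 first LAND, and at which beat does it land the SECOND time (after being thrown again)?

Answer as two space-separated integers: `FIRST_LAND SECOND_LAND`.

Answer: 3 4

Derivation:
Beat 0 (L): throw ball1 h=1 -> lands@1:R; in-air after throw: [b1@1:R]
Beat 1 (R): throw ball1 h=5 -> lands@6:L; in-air after throw: [b1@6:L]
Beat 2 (L): throw ball2 h=1 -> lands@3:R; in-air after throw: [b2@3:R b1@6:L]
Beat 3 (R): throw ball2 h=1 -> lands@4:L; in-air after throw: [b2@4:L b1@6:L]
Beat 4 (L): throw ball2 h=1 -> lands@5:R; in-air after throw: [b2@5:R b1@6:L]
Ball 2: thrown@2 h=1 -> first land @3; rethrown@3 h=1 -> second land @4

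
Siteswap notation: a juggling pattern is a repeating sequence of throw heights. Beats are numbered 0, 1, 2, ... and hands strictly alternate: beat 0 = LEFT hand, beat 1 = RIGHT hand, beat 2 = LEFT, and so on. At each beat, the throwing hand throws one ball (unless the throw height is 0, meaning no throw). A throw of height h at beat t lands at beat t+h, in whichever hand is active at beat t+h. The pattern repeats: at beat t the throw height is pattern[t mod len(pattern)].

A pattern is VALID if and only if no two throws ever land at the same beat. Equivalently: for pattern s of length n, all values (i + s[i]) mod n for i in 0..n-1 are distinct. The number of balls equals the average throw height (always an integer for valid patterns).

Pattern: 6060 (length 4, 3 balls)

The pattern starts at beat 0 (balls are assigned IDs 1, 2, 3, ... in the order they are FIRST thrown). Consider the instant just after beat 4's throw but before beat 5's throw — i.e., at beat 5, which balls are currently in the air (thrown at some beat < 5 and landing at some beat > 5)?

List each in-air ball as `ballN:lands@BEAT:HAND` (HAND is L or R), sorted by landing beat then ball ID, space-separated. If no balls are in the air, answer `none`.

Answer: ball1:lands@6:L ball2:lands@8:L ball3:lands@10:L

Derivation:
Beat 0 (L): throw ball1 h=6 -> lands@6:L; in-air after throw: [b1@6:L]
Beat 2 (L): throw ball2 h=6 -> lands@8:L; in-air after throw: [b1@6:L b2@8:L]
Beat 4 (L): throw ball3 h=6 -> lands@10:L; in-air after throw: [b1@6:L b2@8:L b3@10:L]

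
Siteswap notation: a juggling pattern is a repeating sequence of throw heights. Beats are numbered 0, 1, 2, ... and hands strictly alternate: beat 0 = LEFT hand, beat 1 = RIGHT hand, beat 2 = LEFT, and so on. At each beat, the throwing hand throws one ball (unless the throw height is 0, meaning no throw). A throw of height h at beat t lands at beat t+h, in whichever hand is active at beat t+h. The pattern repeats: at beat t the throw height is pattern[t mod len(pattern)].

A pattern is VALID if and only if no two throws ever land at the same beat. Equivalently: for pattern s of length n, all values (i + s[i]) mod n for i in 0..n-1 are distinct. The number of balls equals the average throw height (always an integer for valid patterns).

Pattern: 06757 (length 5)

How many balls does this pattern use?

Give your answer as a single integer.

Answer: 5

Derivation:
Pattern = [0, 6, 7, 5, 7], length n = 5
  position 0: throw height = 0, running sum = 0
  position 1: throw height = 6, running sum = 6
  position 2: throw height = 7, running sum = 13
  position 3: throw height = 5, running sum = 18
  position 4: throw height = 7, running sum = 25
Total sum = 25; balls = sum / n = 25 / 5 = 5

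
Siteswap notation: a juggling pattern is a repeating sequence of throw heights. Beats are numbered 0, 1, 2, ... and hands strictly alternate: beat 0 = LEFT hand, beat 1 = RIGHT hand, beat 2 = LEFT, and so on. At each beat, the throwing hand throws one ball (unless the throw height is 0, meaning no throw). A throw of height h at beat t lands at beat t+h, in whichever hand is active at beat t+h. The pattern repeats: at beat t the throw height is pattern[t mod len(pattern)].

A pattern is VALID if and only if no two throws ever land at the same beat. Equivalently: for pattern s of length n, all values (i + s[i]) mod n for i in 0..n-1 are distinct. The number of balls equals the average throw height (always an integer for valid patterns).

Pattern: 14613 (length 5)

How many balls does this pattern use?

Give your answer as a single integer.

Answer: 3

Derivation:
Pattern = [1, 4, 6, 1, 3], length n = 5
  position 0: throw height = 1, running sum = 1
  position 1: throw height = 4, running sum = 5
  position 2: throw height = 6, running sum = 11
  position 3: throw height = 1, running sum = 12
  position 4: throw height = 3, running sum = 15
Total sum = 15; balls = sum / n = 15 / 5 = 3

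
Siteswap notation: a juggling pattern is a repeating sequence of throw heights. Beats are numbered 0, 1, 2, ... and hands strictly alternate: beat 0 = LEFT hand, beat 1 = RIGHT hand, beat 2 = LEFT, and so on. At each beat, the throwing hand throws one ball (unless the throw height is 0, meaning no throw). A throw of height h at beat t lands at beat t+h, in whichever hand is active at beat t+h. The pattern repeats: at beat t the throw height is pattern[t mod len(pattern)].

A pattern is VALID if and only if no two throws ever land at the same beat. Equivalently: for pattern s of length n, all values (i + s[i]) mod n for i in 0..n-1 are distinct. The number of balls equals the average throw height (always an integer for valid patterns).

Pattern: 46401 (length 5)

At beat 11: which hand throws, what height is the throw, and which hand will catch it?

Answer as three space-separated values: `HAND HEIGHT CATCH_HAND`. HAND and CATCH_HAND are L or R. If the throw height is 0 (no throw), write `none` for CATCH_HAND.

Answer: R 6 R

Derivation:
Beat 11: 11 mod 2 = 1, so hand = R
Throw height = pattern[11 mod 5] = pattern[1] = 6
Lands at beat 11+6=17, 17 mod 2 = 1, so catch hand = R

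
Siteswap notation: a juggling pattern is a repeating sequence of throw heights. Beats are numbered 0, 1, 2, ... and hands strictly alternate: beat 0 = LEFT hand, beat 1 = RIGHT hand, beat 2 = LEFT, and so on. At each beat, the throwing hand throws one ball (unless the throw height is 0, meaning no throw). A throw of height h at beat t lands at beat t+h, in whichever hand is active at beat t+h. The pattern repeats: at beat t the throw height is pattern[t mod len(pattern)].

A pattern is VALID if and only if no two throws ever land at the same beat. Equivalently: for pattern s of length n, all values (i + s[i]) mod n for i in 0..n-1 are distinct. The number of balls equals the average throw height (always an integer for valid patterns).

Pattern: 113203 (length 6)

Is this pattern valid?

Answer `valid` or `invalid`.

Answer: invalid

Derivation:
i=0: (i + s[i]) mod n = (0 + 1) mod 6 = 1
i=1: (i + s[i]) mod n = (1 + 1) mod 6 = 2
i=2: (i + s[i]) mod n = (2 + 3) mod 6 = 5
i=3: (i + s[i]) mod n = (3 + 2) mod 6 = 5
i=4: (i + s[i]) mod n = (4 + 0) mod 6 = 4
i=5: (i + s[i]) mod n = (5 + 3) mod 6 = 2
Residues: [1, 2, 5, 5, 4, 2], distinct: False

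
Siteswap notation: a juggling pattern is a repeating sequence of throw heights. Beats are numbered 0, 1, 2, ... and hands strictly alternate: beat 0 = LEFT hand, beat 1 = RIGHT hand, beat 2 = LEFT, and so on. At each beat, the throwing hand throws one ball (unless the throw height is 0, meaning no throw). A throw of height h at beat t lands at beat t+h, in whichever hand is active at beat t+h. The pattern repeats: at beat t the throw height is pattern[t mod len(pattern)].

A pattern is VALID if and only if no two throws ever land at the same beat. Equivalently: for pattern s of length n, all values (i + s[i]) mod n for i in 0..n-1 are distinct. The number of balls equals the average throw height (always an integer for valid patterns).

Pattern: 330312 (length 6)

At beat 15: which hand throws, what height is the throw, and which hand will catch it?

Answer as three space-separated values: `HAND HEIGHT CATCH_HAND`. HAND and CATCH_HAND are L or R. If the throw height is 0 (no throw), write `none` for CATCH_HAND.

Beat 15: 15 mod 2 = 1, so hand = R
Throw height = pattern[15 mod 6] = pattern[3] = 3
Lands at beat 15+3=18, 18 mod 2 = 0, so catch hand = L

Answer: R 3 L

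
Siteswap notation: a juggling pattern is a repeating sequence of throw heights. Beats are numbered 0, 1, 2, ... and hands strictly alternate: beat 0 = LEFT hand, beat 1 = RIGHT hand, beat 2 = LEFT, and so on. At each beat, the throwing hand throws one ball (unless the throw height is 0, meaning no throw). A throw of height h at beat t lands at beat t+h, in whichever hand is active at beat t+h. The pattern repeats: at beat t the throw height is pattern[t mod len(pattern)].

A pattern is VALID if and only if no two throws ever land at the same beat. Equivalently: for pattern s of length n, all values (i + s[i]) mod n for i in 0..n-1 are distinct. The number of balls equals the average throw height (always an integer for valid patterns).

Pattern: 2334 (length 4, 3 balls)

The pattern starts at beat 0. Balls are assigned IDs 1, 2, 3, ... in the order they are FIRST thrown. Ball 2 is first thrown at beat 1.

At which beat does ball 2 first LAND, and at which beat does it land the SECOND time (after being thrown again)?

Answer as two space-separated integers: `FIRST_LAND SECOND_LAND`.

Answer: 4 6

Derivation:
Beat 0 (L): throw ball1 h=2 -> lands@2:L; in-air after throw: [b1@2:L]
Beat 1 (R): throw ball2 h=3 -> lands@4:L; in-air after throw: [b1@2:L b2@4:L]
Beat 2 (L): throw ball1 h=3 -> lands@5:R; in-air after throw: [b2@4:L b1@5:R]
Beat 3 (R): throw ball3 h=4 -> lands@7:R; in-air after throw: [b2@4:L b1@5:R b3@7:R]
Beat 4 (L): throw ball2 h=2 -> lands@6:L; in-air after throw: [b1@5:R b2@6:L b3@7:R]
Beat 5 (R): throw ball1 h=3 -> lands@8:L; in-air after throw: [b2@6:L b3@7:R b1@8:L]
Beat 6 (L): throw ball2 h=3 -> lands@9:R; in-air after throw: [b3@7:R b1@8:L b2@9:R]
Ball 2: thrown@1 h=3 -> first land @4; rethrown@4 h=2 -> second land @6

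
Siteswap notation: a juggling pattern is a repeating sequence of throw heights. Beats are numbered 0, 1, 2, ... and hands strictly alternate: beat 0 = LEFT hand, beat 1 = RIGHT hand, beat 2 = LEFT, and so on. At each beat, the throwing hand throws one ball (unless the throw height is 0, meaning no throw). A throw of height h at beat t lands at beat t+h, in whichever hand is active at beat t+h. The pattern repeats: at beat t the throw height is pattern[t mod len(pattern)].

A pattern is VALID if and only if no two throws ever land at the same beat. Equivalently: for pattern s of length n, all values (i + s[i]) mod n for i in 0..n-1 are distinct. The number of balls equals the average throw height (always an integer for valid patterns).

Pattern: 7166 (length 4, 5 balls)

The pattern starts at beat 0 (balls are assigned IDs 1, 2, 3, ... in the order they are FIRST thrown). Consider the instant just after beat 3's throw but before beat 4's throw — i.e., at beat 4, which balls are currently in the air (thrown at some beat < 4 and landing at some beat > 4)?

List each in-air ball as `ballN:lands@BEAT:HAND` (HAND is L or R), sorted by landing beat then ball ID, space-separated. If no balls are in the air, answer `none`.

Beat 0 (L): throw ball1 h=7 -> lands@7:R; in-air after throw: [b1@7:R]
Beat 1 (R): throw ball2 h=1 -> lands@2:L; in-air after throw: [b2@2:L b1@7:R]
Beat 2 (L): throw ball2 h=6 -> lands@8:L; in-air after throw: [b1@7:R b2@8:L]
Beat 3 (R): throw ball3 h=6 -> lands@9:R; in-air after throw: [b1@7:R b2@8:L b3@9:R]
Beat 4 (L): throw ball4 h=7 -> lands@11:R; in-air after throw: [b1@7:R b2@8:L b3@9:R b4@11:R]

Answer: ball1:lands@7:R ball2:lands@8:L ball3:lands@9:R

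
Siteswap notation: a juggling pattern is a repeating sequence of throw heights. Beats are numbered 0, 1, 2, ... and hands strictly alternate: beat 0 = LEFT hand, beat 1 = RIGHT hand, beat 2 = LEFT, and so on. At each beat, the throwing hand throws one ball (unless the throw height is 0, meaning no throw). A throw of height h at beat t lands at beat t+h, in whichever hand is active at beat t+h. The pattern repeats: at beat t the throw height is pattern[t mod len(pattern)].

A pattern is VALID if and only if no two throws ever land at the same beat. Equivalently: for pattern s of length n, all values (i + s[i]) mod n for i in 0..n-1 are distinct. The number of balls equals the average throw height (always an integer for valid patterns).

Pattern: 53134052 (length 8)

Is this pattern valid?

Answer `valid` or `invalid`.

i=0: (i + s[i]) mod n = (0 + 5) mod 8 = 5
i=1: (i + s[i]) mod n = (1 + 3) mod 8 = 4
i=2: (i + s[i]) mod n = (2 + 1) mod 8 = 3
i=3: (i + s[i]) mod n = (3 + 3) mod 8 = 6
i=4: (i + s[i]) mod n = (4 + 4) mod 8 = 0
i=5: (i + s[i]) mod n = (5 + 0) mod 8 = 5
i=6: (i + s[i]) mod n = (6 + 5) mod 8 = 3
i=7: (i + s[i]) mod n = (7 + 2) mod 8 = 1
Residues: [5, 4, 3, 6, 0, 5, 3, 1], distinct: False

Answer: invalid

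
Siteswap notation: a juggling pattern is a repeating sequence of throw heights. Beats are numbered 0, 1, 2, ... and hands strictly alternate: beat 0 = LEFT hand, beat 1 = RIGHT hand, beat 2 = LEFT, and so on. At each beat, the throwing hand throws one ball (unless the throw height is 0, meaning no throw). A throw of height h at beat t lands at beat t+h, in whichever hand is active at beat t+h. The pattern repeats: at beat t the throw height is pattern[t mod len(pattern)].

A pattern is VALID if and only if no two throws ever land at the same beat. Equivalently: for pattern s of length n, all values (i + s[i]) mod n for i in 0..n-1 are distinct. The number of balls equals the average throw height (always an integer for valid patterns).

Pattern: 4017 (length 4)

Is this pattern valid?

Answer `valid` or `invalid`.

Answer: valid

Derivation:
i=0: (i + s[i]) mod n = (0 + 4) mod 4 = 0
i=1: (i + s[i]) mod n = (1 + 0) mod 4 = 1
i=2: (i + s[i]) mod n = (2 + 1) mod 4 = 3
i=3: (i + s[i]) mod n = (3 + 7) mod 4 = 2
Residues: [0, 1, 3, 2], distinct: True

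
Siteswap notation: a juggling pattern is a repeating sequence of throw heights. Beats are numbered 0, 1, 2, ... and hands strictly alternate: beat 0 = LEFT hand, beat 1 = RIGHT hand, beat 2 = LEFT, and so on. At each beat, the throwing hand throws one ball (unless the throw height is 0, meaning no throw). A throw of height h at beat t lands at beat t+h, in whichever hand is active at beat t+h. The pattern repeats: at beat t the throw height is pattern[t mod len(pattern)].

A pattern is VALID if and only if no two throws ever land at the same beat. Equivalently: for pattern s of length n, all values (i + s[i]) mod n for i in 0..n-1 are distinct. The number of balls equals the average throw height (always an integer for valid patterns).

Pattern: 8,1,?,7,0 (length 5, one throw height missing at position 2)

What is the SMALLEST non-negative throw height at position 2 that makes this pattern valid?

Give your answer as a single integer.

Answer: 4

Derivation:
i=0: (0 + 8) mod 5 = 3
i=1: (1 + 1) mod 5 = 2
i=2: s[i]=? (unknown)
i=3: (3 + 7) mod 5 = 0
i=4: (4 + 0) mod 5 = 4
Known residues: [0, 2, 3, 4]; need a permutation of 0..4, so missing residue r = 1
Need (2 + s) mod 5 = 1; smallest s = (1 - 2) mod 5 = 4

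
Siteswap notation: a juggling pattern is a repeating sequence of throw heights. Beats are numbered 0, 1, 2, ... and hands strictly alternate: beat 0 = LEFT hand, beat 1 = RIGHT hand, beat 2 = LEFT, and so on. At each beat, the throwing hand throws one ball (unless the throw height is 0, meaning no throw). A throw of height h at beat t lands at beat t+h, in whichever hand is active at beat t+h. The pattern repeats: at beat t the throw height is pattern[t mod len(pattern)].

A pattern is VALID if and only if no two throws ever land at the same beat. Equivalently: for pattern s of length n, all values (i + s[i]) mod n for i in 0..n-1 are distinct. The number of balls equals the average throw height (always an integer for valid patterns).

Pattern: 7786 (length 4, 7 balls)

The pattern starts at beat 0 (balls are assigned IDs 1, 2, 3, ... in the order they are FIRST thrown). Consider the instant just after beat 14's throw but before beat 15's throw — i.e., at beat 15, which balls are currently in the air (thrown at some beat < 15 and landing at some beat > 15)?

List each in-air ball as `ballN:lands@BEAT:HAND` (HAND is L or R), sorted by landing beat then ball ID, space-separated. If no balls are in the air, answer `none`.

Beat 0 (L): throw ball1 h=7 -> lands@7:R; in-air after throw: [b1@7:R]
Beat 1 (R): throw ball2 h=7 -> lands@8:L; in-air after throw: [b1@7:R b2@8:L]
Beat 2 (L): throw ball3 h=8 -> lands@10:L; in-air after throw: [b1@7:R b2@8:L b3@10:L]
Beat 3 (R): throw ball4 h=6 -> lands@9:R; in-air after throw: [b1@7:R b2@8:L b4@9:R b3@10:L]
Beat 4 (L): throw ball5 h=7 -> lands@11:R; in-air after throw: [b1@7:R b2@8:L b4@9:R b3@10:L b5@11:R]
Beat 5 (R): throw ball6 h=7 -> lands@12:L; in-air after throw: [b1@7:R b2@8:L b4@9:R b3@10:L b5@11:R b6@12:L]
Beat 6 (L): throw ball7 h=8 -> lands@14:L; in-air after throw: [b1@7:R b2@8:L b4@9:R b3@10:L b5@11:R b6@12:L b7@14:L]
Beat 7 (R): throw ball1 h=6 -> lands@13:R; in-air after throw: [b2@8:L b4@9:R b3@10:L b5@11:R b6@12:L b1@13:R b7@14:L]
Beat 8 (L): throw ball2 h=7 -> lands@15:R; in-air after throw: [b4@9:R b3@10:L b5@11:R b6@12:L b1@13:R b7@14:L b2@15:R]
Beat 9 (R): throw ball4 h=7 -> lands@16:L; in-air after throw: [b3@10:L b5@11:R b6@12:L b1@13:R b7@14:L b2@15:R b4@16:L]
Beat 10 (L): throw ball3 h=8 -> lands@18:L; in-air after throw: [b5@11:R b6@12:L b1@13:R b7@14:L b2@15:R b4@16:L b3@18:L]
Beat 11 (R): throw ball5 h=6 -> lands@17:R; in-air after throw: [b6@12:L b1@13:R b7@14:L b2@15:R b4@16:L b5@17:R b3@18:L]
Beat 12 (L): throw ball6 h=7 -> lands@19:R; in-air after throw: [b1@13:R b7@14:L b2@15:R b4@16:L b5@17:R b3@18:L b6@19:R]
Beat 13 (R): throw ball1 h=7 -> lands@20:L; in-air after throw: [b7@14:L b2@15:R b4@16:L b5@17:R b3@18:L b6@19:R b1@20:L]
Beat 14 (L): throw ball7 h=8 -> lands@22:L; in-air after throw: [b2@15:R b4@16:L b5@17:R b3@18:L b6@19:R b1@20:L b7@22:L]
Beat 15 (R): throw ball2 h=6 -> lands@21:R; in-air after throw: [b4@16:L b5@17:R b3@18:L b6@19:R b1@20:L b2@21:R b7@22:L]

Answer: ball4:lands@16:L ball5:lands@17:R ball3:lands@18:L ball6:lands@19:R ball1:lands@20:L ball7:lands@22:L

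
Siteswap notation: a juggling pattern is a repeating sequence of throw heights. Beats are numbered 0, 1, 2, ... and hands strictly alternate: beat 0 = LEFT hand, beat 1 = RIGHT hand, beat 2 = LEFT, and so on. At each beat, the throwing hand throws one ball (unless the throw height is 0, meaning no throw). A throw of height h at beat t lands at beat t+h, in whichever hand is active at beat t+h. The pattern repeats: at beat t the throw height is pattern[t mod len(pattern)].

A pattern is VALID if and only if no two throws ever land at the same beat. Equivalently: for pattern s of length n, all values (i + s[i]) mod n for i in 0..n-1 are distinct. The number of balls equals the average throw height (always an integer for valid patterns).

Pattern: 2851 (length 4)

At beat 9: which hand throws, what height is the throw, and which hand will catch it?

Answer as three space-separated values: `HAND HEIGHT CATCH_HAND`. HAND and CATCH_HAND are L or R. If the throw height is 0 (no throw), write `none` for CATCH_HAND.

Answer: R 8 R

Derivation:
Beat 9: 9 mod 2 = 1, so hand = R
Throw height = pattern[9 mod 4] = pattern[1] = 8
Lands at beat 9+8=17, 17 mod 2 = 1, so catch hand = R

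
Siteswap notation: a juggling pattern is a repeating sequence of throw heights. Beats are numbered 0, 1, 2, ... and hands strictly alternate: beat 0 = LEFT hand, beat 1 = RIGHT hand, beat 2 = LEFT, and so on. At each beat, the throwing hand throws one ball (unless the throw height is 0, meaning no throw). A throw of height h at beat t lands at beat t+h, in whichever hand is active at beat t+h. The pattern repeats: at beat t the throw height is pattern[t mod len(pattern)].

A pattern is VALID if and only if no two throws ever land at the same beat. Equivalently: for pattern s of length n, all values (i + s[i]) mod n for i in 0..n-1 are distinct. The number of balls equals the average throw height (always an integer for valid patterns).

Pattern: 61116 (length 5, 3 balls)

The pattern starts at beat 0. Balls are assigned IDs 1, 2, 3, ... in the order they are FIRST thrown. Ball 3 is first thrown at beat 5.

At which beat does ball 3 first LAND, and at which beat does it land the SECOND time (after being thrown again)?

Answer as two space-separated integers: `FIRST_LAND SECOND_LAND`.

Answer: 11 12

Derivation:
Beat 0 (L): throw ball1 h=6 -> lands@6:L; in-air after throw: [b1@6:L]
Beat 1 (R): throw ball2 h=1 -> lands@2:L; in-air after throw: [b2@2:L b1@6:L]
Beat 2 (L): throw ball2 h=1 -> lands@3:R; in-air after throw: [b2@3:R b1@6:L]
Beat 3 (R): throw ball2 h=1 -> lands@4:L; in-air after throw: [b2@4:L b1@6:L]
Beat 4 (L): throw ball2 h=6 -> lands@10:L; in-air after throw: [b1@6:L b2@10:L]
Beat 5 (R): throw ball3 h=6 -> lands@11:R; in-air after throw: [b1@6:L b2@10:L b3@11:R]
Beat 6 (L): throw ball1 h=1 -> lands@7:R; in-air after throw: [b1@7:R b2@10:L b3@11:R]
Beat 7 (R): throw ball1 h=1 -> lands@8:L; in-air after throw: [b1@8:L b2@10:L b3@11:R]
Beat 8 (L): throw ball1 h=1 -> lands@9:R; in-air after throw: [b1@9:R b2@10:L b3@11:R]
Beat 9 (R): throw ball1 h=6 -> lands@15:R; in-air after throw: [b2@10:L b3@11:R b1@15:R]
Beat 10 (L): throw ball2 h=6 -> lands@16:L; in-air after throw: [b3@11:R b1@15:R b2@16:L]
Beat 11 (R): throw ball3 h=1 -> lands@12:L; in-air after throw: [b3@12:L b1@15:R b2@16:L]
Beat 12 (L): throw ball3 h=1 -> lands@13:R; in-air after throw: [b3@13:R b1@15:R b2@16:L]
Ball 3: thrown@5 h=6 -> first land @11; rethrown@11 h=1 -> second land @12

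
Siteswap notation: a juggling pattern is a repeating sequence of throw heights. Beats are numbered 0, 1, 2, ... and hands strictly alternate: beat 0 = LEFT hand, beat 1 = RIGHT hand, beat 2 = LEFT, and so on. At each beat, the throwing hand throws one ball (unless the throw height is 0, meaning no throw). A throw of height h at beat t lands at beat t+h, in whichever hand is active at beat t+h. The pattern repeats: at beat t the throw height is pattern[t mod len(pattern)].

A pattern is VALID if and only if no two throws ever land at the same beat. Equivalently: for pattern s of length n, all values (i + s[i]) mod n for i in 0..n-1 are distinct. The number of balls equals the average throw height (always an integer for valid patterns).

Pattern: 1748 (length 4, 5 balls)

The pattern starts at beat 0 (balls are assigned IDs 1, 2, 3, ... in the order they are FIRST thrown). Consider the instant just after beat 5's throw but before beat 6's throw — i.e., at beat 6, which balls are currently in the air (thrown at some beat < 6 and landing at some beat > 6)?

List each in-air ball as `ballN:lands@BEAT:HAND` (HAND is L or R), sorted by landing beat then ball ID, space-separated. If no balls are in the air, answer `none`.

Beat 0 (L): throw ball1 h=1 -> lands@1:R; in-air after throw: [b1@1:R]
Beat 1 (R): throw ball1 h=7 -> lands@8:L; in-air after throw: [b1@8:L]
Beat 2 (L): throw ball2 h=4 -> lands@6:L; in-air after throw: [b2@6:L b1@8:L]
Beat 3 (R): throw ball3 h=8 -> lands@11:R; in-air after throw: [b2@6:L b1@8:L b3@11:R]
Beat 4 (L): throw ball4 h=1 -> lands@5:R; in-air after throw: [b4@5:R b2@6:L b1@8:L b3@11:R]
Beat 5 (R): throw ball4 h=7 -> lands@12:L; in-air after throw: [b2@6:L b1@8:L b3@11:R b4@12:L]
Beat 6 (L): throw ball2 h=4 -> lands@10:L; in-air after throw: [b1@8:L b2@10:L b3@11:R b4@12:L]

Answer: ball1:lands@8:L ball3:lands@11:R ball4:lands@12:L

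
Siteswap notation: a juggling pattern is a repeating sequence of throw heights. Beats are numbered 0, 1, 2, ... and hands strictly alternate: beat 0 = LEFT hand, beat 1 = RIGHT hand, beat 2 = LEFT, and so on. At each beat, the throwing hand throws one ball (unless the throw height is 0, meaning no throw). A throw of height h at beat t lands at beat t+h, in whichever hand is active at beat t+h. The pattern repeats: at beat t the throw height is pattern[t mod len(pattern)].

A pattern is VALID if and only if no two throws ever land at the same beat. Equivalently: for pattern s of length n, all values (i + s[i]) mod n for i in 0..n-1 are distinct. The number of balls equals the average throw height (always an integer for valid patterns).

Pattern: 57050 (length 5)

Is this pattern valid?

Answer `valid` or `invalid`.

Answer: invalid

Derivation:
i=0: (i + s[i]) mod n = (0 + 5) mod 5 = 0
i=1: (i + s[i]) mod n = (1 + 7) mod 5 = 3
i=2: (i + s[i]) mod n = (2 + 0) mod 5 = 2
i=3: (i + s[i]) mod n = (3 + 5) mod 5 = 3
i=4: (i + s[i]) mod n = (4 + 0) mod 5 = 4
Residues: [0, 3, 2, 3, 4], distinct: False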